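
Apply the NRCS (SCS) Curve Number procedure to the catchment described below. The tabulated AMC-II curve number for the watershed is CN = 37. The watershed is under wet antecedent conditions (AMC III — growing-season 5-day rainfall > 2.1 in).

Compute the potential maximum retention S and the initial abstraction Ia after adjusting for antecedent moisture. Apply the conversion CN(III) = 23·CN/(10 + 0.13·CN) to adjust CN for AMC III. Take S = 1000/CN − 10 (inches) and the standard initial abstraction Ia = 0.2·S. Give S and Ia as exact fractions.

S = 6300/851 in ≈ 7.403 in; Ia = 1260/851 in ≈ 1.481 in

Wet (AMC III): CN(III) = 23·37/(10 + 0.13·37) = 851/(1481/100) = 85100/1481 ≈ 57.461
S = 1000/(85100/1481) − 10 = 6300/851 in ≈ 7.403 in
Ia = 0.2·(6300/851) = 1260/851 in ≈ 1.481 in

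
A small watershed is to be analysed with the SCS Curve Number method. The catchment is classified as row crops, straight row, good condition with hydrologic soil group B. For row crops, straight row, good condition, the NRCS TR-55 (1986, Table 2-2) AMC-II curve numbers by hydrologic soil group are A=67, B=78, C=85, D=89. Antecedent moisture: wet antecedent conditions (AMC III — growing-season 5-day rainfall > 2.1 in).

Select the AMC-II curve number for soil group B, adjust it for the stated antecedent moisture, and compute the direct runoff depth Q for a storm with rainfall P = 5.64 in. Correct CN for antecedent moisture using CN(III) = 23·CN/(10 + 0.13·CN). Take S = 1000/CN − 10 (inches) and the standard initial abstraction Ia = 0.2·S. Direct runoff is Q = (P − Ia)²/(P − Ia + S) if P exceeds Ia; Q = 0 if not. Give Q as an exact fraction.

NRCS table: row crops, straight row, good condition, soil group B → CN(II) = 78
Wet (AMC III): CN(III) = 23·78/(10 + 0.13·78) = 1794/(1007/50) = 89700/1007 ≈ 89.076
Retention S: 1000/CN − 10 with CN=89.076 → S = 1100/897 ≈ 1.226 in
Ia = 0.2S: 0.2·1.226 = 0.245 in (exactly 220/897)
Excess rainfall: 5.640 − 0.245 = 5.395 in; P > Ia so Q > 0
Runoff Q = (P−Ia)²/(P−Ia+S) = (5.395)²/(5.395+1.226) = 14635434529/3329596725 ≈ 4.396 in

Q = 14635434529/3329596725 in ≈ 4.396 in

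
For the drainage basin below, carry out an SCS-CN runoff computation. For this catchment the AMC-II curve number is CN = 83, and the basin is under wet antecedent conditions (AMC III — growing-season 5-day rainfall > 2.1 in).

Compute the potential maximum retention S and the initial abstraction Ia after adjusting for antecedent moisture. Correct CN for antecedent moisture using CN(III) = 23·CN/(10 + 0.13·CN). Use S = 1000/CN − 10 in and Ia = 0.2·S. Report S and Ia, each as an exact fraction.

Adjust CN=83 to AMC III: 23·83/(10 + 0.13·83) → 1909 ÷ (2079/100) = 190900/2079 ≈ 91.823
Retention S: 1000/CN − 10 with CN=91.823 → S = 1700/1909 ≈ 0.891 in
Initial abstraction Ia = S/5 = (1700/1909)/5 = 340/1909 ≈ 0.178 in

S = 1700/1909 in ≈ 0.891 in; Ia = 340/1909 in ≈ 0.178 in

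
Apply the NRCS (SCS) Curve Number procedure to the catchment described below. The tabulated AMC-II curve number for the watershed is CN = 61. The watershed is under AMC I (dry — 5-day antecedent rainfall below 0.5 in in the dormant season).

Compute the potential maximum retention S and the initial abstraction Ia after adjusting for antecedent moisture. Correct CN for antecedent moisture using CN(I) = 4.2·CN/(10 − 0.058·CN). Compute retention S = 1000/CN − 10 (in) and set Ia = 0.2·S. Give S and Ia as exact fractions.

Adjust CN=61 to AMC I: 4.2·61/(10 − 0.058·61) → (1281/5) ÷ (3231/500) = 42700/1077 ≈ 39.647
S = 1000/(42700/1077) − 10 = 6500/427 in ≈ 15.222 in
Ia = 0.2S: 0.2·15.222 = 3.044 in (exactly 1300/427)

S = 6500/427 in ≈ 15.222 in; Ia = 1300/427 in ≈ 3.044 in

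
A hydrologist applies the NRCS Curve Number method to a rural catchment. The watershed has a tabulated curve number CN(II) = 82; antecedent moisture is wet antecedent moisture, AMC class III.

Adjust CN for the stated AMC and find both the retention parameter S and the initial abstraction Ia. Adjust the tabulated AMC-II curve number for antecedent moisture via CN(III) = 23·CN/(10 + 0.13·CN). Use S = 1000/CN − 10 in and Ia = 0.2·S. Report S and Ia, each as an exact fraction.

S = 900/943 in ≈ 0.954 in; Ia = 180/943 in ≈ 0.191 in

Wet (AMC III): CN(III) = 23·82/(10 + 0.13·82) = 1886/(1033/50) = 94300/1033 ≈ 91.288
Max retention: S = 1000/(94300/1033) − 10 = 900/943 in (≈ 0.954 in)
Ia = 0.2S: 0.2·0.954 = 0.191 in (exactly 180/943)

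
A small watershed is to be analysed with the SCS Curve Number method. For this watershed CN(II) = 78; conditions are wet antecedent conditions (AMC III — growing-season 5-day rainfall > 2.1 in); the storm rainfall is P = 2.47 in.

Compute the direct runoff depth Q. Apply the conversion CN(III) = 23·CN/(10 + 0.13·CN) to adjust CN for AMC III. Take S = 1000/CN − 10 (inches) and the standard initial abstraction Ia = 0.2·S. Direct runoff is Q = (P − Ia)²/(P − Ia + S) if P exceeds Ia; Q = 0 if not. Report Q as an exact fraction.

Q = 39823794481/27767442300 in ≈ 1.434 in

Adjust CN=78 to AMC III: 23·78/(10 + 0.13·78) → 1794 ÷ (1007/50) = 89700/1007 ≈ 89.076
S = 1000/(89700/1007) − 10 = 1100/897 in ≈ 1.226 in
Ia = 0.2·(1100/897) = 220/897 in ≈ 0.245 in
P − Ia = 2.470 − 0.245 = 199559/89700 ≈ 2.225 in (> 0, runoff occurs)
Q: (199559/89700)² ÷ (309559/89700) = 39823794481/27767442300 in (≈ 1.434 in)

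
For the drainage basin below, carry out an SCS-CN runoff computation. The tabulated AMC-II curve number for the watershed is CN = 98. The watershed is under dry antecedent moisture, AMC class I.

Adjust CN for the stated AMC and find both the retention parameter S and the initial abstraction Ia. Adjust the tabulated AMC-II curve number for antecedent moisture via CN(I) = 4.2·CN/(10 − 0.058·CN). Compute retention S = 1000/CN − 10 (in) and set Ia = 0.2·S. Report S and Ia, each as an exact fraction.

Dry (AMC I): CN(I) = 4.2·98/(10 − 0.058·98) = (2058/5)/(1079/250) = 102900/1079 ≈ 95.366
Max retention: S = 1000/(102900/1079) − 10 = 500/1029 in (≈ 0.486 in)
Ia = 0.2S: 0.2·0.486 = 0.097 in (exactly 100/1029)

S = 500/1029 in ≈ 0.486 in; Ia = 100/1029 in ≈ 0.097 in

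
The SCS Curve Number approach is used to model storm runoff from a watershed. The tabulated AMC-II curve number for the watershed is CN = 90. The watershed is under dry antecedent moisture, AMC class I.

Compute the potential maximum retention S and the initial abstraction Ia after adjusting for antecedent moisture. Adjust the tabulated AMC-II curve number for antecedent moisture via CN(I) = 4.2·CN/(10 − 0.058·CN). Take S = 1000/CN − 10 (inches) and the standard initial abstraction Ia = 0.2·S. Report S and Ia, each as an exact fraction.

S = 500/189 in ≈ 2.646 in; Ia = 100/189 in ≈ 0.529 in

Adjust CN=90 to AMC I: 4.2·90/(10 − 0.058·90) → 378 ÷ (239/50) = 18900/239 ≈ 79.079
Max retention: S = 1000/(18900/239) − 10 = 500/189 in (≈ 2.646 in)
Ia = 0.2S: 0.2·2.646 = 0.529 in (exactly 100/189)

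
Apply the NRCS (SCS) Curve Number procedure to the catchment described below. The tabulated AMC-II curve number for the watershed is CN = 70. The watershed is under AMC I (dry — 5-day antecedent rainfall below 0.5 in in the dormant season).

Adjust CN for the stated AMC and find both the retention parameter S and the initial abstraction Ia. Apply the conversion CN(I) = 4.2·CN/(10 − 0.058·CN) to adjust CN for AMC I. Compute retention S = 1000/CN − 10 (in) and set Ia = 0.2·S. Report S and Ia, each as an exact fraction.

CN(I) from CN(II)=70: (4.2·70)/(10 − 0.058·70) = 4900/99 ≈ 49.495
Retention S: 1000/CN − 10 with CN=49.495 → S = 500/49 ≈ 10.204 in
Ia = 0.2S: 0.2·10.204 = 2.041 in (exactly 100/49)

S = 500/49 in ≈ 10.204 in; Ia = 100/49 in ≈ 2.041 in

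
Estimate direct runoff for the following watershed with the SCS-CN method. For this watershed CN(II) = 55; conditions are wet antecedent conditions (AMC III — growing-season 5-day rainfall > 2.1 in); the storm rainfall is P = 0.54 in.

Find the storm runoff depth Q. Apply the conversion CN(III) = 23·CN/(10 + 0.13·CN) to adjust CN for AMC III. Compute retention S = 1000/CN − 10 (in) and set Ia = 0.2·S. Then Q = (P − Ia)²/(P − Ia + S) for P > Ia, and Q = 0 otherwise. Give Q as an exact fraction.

Q = 0 in ≈ 0.000 in

CN(III) from CN(II)=55: (23·55)/(10 + 0.13·55) = 25300/343 ≈ 73.761
Retention S: 1000/CN − 10 with CN=73.761 → S = 900/253 ≈ 3.557 in
Ia = 0.2S: 0.2·3.557 = 0.711 in (exactly 180/253)
P = 0.540 ≤ Ia = 0.711 in: entire storm abstracted, Q = 0.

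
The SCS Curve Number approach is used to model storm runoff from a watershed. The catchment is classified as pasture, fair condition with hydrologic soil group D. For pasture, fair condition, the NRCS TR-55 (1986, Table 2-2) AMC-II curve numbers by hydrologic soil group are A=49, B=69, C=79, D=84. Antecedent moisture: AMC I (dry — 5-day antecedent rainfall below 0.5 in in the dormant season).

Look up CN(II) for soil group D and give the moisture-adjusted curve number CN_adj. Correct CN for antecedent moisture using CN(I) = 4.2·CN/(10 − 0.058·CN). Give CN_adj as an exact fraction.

CN_adj = 44100/641 ≈ 68.799

NRCS table: pasture, fair condition, soil group D → CN(II) = 84
CN(I) from CN(II)=84: (4.2·84)/(10 − 0.058·84) = 44100/641 ≈ 68.799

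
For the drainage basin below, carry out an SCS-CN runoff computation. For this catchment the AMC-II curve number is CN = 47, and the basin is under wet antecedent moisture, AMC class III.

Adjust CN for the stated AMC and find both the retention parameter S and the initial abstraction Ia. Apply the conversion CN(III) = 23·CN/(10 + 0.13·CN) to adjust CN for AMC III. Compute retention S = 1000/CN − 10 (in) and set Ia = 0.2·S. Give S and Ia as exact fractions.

S = 5300/1081 in ≈ 4.903 in; Ia = 1060/1081 in ≈ 0.981 in

Wet (AMC III): CN(III) = 23·47/(10 + 0.13·47) = 1081/(1611/100) = 108100/1611 ≈ 67.101
S = 1000/(108100/1611) − 10 = 5300/1081 in ≈ 4.903 in
Initial abstraction Ia = S/5 = (5300/1081)/5 = 1060/1081 ≈ 0.981 in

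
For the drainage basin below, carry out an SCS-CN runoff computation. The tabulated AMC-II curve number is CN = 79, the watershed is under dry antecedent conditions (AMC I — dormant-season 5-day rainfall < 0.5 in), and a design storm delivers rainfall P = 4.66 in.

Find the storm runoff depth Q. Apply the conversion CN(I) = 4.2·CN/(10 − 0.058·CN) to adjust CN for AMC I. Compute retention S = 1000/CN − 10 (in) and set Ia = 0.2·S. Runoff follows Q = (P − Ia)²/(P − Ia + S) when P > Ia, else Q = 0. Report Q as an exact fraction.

Q = 179747649/151707650 in ≈ 1.185 in

Dry (AMC I): CN(I) = 4.2·79/(10 − 0.058·79) = (1659/5)/(2709/500) = 7900/129 ≈ 61.240
Max retention: S = 1000/(7900/129) − 10 = 500/79 in (≈ 6.329 in)
Initial abstraction Ia = S/5 = (500/79)/5 = 100/79 ≈ 1.266 in
Since P=4.660 > Ia=1.266: effective rainfall P−Ia = 13407/3950 in
Q = (13407/3950)²/((13407/3950) + 500/79) = (179747649/15602500)/(38407/3950) = 179747649/151707650 in ≈ 1.185 in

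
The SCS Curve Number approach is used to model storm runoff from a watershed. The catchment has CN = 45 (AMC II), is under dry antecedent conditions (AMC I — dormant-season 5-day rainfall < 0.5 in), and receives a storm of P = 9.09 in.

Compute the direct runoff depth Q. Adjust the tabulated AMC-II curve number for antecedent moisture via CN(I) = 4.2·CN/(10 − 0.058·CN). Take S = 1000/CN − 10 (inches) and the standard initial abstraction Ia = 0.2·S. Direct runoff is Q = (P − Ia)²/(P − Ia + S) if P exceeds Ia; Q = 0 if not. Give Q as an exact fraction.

Q = 3819363601/11563038900 in ≈ 0.330 in

CN(I) from CN(II)=45: (4.2·45)/(10 − 0.058·45) = 18900/739 ≈ 25.575
S = 1000/(18900/739) − 10 = 5500/189 in ≈ 29.101 in
Ia = 0.2·(5500/189) = 1100/189 in ≈ 5.820 in
P − Ia = 9.090 − 5.820 = 61801/18900 ≈ 3.270 in (> 0, runoff occurs)
Runoff Q = (P−Ia)²/(P−Ia+S) = (3.270)²/(3.270+29.101) = 3819363601/11563038900 ≈ 0.330 in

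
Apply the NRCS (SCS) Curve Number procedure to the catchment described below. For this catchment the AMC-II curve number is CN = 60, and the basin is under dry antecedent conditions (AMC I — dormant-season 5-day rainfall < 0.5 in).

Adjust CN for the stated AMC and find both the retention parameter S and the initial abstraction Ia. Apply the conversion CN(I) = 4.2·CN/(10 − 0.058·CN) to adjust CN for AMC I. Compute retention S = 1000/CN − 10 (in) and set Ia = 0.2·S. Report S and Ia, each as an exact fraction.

Adjust CN=60 to AMC I: 4.2·60/(10 − 0.058·60) → 252 ÷ (163/25) = 6300/163 ≈ 38.650
S = 1000/(6300/163) − 10 = 1000/63 in ≈ 15.873 in
Ia = 0.2S: 0.2·15.873 = 3.175 in (exactly 200/63)

S = 1000/63 in ≈ 15.873 in; Ia = 200/63 in ≈ 3.175 in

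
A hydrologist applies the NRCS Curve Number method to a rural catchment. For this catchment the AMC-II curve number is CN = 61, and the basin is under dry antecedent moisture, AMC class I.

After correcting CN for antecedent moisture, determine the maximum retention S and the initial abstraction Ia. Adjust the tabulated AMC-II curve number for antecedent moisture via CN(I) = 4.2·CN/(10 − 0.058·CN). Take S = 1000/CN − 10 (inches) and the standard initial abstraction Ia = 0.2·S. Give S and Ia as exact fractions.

Adjust CN=61 to AMC I: 4.2·61/(10 − 0.058·61) → (1281/5) ÷ (3231/500) = 42700/1077 ≈ 39.647
S = 1000/(42700/1077) − 10 = 6500/427 in ≈ 15.222 in
Initial abstraction Ia = S/5 = (6500/427)/5 = 1300/427 ≈ 3.044 in

S = 6500/427 in ≈ 15.222 in; Ia = 1300/427 in ≈ 3.044 in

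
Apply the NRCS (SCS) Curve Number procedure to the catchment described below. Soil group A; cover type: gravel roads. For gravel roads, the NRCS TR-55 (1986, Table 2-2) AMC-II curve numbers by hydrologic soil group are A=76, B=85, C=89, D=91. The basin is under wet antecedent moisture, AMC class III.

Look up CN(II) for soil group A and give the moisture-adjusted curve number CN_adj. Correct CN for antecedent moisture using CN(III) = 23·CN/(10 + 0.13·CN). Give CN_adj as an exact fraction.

CN_adj = 43700/497 ≈ 87.928

NRCS table: gravel roads, soil group A → CN(II) = 76
Adjust CN=76 to AMC III: 23·76/(10 + 0.13·76) → 1748 ÷ (497/25) = 43700/497 ≈ 87.928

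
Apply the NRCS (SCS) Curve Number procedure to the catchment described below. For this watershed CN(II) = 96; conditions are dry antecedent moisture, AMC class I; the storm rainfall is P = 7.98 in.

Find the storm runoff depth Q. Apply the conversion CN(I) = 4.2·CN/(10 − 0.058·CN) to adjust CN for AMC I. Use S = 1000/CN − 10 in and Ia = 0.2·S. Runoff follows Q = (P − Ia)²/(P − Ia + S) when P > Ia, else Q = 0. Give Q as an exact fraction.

Q = 300419072/43528275 in ≈ 6.902 in

Dry (AMC I): CN(I) = 4.2·96/(10 − 0.058·96) = (2016/5)/(554/125) = 25200/277 ≈ 90.975
Retention S: 1000/CN − 10 with CN=90.975 → S = 125/126 ≈ 0.992 in
Ia = 0.2S: 0.2·0.992 = 0.198 in (exactly 25/126)
Excess rainfall: 7.980 − 0.198 = 7.782 in; P > Ia so Q > 0
Runoff Q = (P−Ia)²/(P−Ia+S) = (7.782)²/(7.782+0.992) = 300419072/43528275 ≈ 6.902 in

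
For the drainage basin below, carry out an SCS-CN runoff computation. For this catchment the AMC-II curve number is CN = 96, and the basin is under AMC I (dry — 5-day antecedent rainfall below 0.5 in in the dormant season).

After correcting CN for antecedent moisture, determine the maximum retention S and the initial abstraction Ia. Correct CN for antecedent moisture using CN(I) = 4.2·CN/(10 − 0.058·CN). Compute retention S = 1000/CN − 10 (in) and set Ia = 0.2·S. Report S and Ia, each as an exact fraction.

CN(I) from CN(II)=96: (4.2·96)/(10 − 0.058·96) = 25200/277 ≈ 90.975
Max retention: S = 1000/(25200/277) − 10 = 125/126 in (≈ 0.992 in)
Ia = 0.2S: 0.2·0.992 = 0.198 in (exactly 25/126)

S = 125/126 in ≈ 0.992 in; Ia = 25/126 in ≈ 0.198 in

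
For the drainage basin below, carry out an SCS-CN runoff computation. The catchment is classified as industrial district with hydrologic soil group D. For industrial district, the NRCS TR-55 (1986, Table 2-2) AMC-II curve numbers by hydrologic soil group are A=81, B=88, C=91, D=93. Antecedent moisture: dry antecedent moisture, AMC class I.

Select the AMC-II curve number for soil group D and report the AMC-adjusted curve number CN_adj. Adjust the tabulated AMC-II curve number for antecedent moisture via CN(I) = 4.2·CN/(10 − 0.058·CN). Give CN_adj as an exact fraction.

NRCS table: industrial district, soil group D → CN(II) = 93
Adjust CN=93 to AMC I: 4.2·93/(10 − 0.058·93) → (1953/5) ÷ (2303/500) = 27900/329 ≈ 84.802

CN_adj = 27900/329 ≈ 84.802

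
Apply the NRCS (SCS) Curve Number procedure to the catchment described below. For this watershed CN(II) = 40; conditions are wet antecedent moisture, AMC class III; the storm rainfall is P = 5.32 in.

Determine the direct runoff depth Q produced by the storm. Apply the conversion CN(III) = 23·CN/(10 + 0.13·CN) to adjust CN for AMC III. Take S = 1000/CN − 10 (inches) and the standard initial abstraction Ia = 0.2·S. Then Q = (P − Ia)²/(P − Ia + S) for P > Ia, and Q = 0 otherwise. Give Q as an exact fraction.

Adjust CN=40 to AMC III: 23·40/(10 + 0.13·40) → 920 ÷ (76/5) = 1150/19 ≈ 60.526
Max retention: S = 1000/(1150/19) − 10 = 150/23 in (≈ 6.522 in)
Initial abstraction Ia = S/5 = (150/23)/5 = 30/23 ≈ 1.304 in
Excess rainfall: 5.320 − 1.304 = 4.016 in; P > Ia so Q > 0
Q: (2309/575)² ÷ (6059/575) = 5331481/3483925 in (≈ 1.530 in)

Q = 5331481/3483925 in ≈ 1.530 in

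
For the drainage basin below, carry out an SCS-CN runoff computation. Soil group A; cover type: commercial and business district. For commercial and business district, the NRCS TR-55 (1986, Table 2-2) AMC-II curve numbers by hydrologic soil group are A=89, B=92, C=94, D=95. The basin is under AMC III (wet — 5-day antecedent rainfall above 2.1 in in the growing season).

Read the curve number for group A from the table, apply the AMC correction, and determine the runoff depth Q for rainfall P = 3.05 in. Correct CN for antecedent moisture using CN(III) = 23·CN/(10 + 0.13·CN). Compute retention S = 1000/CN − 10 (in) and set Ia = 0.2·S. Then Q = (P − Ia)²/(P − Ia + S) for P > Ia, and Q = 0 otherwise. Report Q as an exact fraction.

NRCS table: commercial and business district, soil group A → CN(II) = 89
CN(III) from CN(II)=89: (23·89)/(10 + 0.13·89) = 204700/2157 ≈ 94.900
S = 1000/(204700/2157) − 10 = 1100/2047 in ≈ 0.537 in
Ia = 0.2S: 0.2·0.537 = 0.107 in (exactly 220/2047)
Excess rainfall: 3.050 − 0.107 = 2.943 in; P > Ia so Q > 0
Q = (120467/40940)²/((120467/40940) + 1100/2047) = (14512298089/1676083600)/(142467/40940) = 14512298089/5832598980 in ≈ 2.488 in

Q = 14512298089/5832598980 in ≈ 2.488 in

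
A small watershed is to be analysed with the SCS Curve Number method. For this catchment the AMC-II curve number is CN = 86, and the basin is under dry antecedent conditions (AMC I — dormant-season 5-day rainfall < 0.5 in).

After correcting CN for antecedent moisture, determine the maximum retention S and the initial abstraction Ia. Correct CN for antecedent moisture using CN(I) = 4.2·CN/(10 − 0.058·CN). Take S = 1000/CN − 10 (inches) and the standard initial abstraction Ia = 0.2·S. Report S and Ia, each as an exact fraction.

S = 500/129 in ≈ 3.876 in; Ia = 100/129 in ≈ 0.775 in

CN(I) from CN(II)=86: (4.2·86)/(10 − 0.058·86) = 12900/179 ≈ 72.067
S = 1000/(12900/179) − 10 = 500/129 in ≈ 3.876 in
Ia = 0.2·(500/129) = 100/129 in ≈ 0.775 in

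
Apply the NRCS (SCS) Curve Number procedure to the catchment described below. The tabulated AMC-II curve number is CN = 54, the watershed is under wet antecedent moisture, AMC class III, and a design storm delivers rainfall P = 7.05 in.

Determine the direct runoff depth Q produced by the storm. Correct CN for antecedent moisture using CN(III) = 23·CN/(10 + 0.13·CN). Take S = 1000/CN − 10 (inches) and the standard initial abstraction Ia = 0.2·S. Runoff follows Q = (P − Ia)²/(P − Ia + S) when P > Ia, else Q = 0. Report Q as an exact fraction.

CN(III) from CN(II)=54: (23·54)/(10 + 0.13·54) = 2700/37 ≈ 72.973
S = 1000/(2700/37) − 10 = 100/27 in ≈ 3.704 in
Ia = 0.2S: 0.2·3.704 = 0.741 in (exactly 20/27)
P − Ia = 7.050 − 0.741 = 3407/540 ≈ 6.309 in (> 0, runoff occurs)
Q = (3407/540)²/((3407/540) + 100/27) = (11607649/291600)/(5407/540) = 11607649/2919780 in ≈ 3.976 in

Q = 11607649/2919780 in ≈ 3.976 in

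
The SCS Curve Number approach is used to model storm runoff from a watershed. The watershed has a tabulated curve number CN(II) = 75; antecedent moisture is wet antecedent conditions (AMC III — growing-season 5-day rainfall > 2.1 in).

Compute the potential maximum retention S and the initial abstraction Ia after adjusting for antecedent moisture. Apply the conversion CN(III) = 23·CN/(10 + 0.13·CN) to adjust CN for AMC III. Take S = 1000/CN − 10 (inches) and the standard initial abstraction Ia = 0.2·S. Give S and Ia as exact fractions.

S = 100/69 in ≈ 1.449 in; Ia = 20/69 in ≈ 0.290 in

CN(III) from CN(II)=75: (23·75)/(10 + 0.13·75) = 6900/79 ≈ 87.342
Retention S: 1000/CN − 10 with CN=87.342 → S = 100/69 ≈ 1.449 in
Initial abstraction Ia = S/5 = (100/69)/5 = 20/69 ≈ 0.290 in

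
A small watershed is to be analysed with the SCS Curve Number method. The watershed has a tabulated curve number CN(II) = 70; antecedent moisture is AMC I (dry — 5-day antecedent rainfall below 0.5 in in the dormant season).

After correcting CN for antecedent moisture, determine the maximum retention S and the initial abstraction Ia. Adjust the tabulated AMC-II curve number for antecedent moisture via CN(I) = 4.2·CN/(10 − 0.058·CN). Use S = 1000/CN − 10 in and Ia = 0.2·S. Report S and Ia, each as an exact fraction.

S = 500/49 in ≈ 10.204 in; Ia = 100/49 in ≈ 2.041 in

CN(I) from CN(II)=70: (4.2·70)/(10 − 0.058·70) = 4900/99 ≈ 49.495
S = 1000/(4900/99) − 10 = 500/49 in ≈ 10.204 in
Initial abstraction Ia = S/5 = (500/49)/5 = 100/49 ≈ 2.041 in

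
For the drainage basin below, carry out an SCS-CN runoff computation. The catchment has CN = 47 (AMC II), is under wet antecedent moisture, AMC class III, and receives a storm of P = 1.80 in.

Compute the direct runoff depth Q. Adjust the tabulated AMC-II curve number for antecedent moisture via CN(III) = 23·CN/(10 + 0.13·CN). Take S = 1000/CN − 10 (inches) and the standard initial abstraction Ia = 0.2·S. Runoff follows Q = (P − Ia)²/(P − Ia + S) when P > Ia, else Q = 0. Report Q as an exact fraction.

Q = 19616041/167171245 in ≈ 0.117 in

CN(III) from CN(II)=47: (23·47)/(10 + 0.13·47) = 108100/1611 ≈ 67.101
Max retention: S = 1000/(108100/1611) − 10 = 5300/1081 in (≈ 4.903 in)
Ia = 0.2·(5300/1081) = 1060/1081 in ≈ 0.981 in
Since P=1.800 > Ia=0.981: effective rainfall P−Ia = 4429/5405 in
Runoff Q = (P−Ia)²/(P−Ia+S) = (0.819)²/(0.819+4.903) = 19616041/167171245 ≈ 0.117 in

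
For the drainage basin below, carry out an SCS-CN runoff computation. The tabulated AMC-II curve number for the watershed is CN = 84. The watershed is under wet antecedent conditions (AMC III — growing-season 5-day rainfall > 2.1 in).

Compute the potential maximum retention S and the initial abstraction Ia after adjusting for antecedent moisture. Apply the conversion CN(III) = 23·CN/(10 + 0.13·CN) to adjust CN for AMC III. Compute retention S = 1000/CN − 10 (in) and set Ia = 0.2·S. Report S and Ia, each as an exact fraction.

S = 400/483 in ≈ 0.828 in; Ia = 80/483 in ≈ 0.166 in

CN(III) from CN(II)=84: (23·84)/(10 + 0.13·84) = 48300/523 ≈ 92.352
Retention S: 1000/CN − 10 with CN=92.352 → S = 400/483 ≈ 0.828 in
Ia = 0.2·(400/483) = 80/483 in ≈ 0.166 in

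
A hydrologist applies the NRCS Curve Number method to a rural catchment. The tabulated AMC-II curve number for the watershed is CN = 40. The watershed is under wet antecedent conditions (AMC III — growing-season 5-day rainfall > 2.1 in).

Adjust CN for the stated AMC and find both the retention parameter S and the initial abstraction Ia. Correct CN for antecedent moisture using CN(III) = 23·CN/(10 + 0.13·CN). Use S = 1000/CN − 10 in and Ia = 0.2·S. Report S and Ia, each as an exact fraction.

S = 150/23 in ≈ 6.522 in; Ia = 30/23 in ≈ 1.304 in

Adjust CN=40 to AMC III: 23·40/(10 + 0.13·40) → 920 ÷ (76/5) = 1150/19 ≈ 60.526
S = 1000/(1150/19) − 10 = 150/23 in ≈ 6.522 in
Ia = 0.2S: 0.2·6.522 = 1.304 in (exactly 30/23)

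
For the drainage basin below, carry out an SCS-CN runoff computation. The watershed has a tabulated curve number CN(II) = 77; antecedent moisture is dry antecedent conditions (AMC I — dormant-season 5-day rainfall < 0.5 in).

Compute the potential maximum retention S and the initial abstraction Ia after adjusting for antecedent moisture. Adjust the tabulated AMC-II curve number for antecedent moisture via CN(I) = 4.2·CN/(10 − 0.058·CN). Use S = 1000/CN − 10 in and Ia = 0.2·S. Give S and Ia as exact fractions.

S = 11500/1617 in ≈ 7.112 in; Ia = 2300/1617 in ≈ 1.422 in

CN(I) from CN(II)=77: (4.2·77)/(10 − 0.058·77) = 161700/2767 ≈ 58.439
Max retention: S = 1000/(161700/2767) − 10 = 11500/1617 in (≈ 7.112 in)
Initial abstraction Ia = S/5 = (11500/1617)/5 = 2300/1617 ≈ 1.422 in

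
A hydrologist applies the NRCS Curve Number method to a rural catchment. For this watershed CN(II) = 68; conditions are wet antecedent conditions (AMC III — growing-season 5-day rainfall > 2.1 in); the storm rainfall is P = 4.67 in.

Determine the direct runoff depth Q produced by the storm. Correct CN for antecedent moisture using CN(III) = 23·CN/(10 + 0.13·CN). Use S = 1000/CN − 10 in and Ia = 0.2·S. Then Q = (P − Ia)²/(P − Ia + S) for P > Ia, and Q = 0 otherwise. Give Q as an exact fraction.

Q = 27754560409/9641942700 in ≈ 2.879 in

Wet (AMC III): CN(III) = 23·68/(10 + 0.13·68) = 1564/(471/25) = 39100/471 ≈ 83.015
Max retention: S = 1000/(39100/471) − 10 = 800/391 in (≈ 2.046 in)
Initial abstraction Ia = S/5 = (800/391)/5 = 160/391 ≈ 0.409 in
P − Ia = 4.670 − 0.409 = 166597/39100 ≈ 4.261 in (> 0, runoff occurs)
Q = (166597/39100)²/((166597/39100) + 800/391) = (27754560409/1528810000)/(246597/39100) = 27754560409/9641942700 in ≈ 2.879 in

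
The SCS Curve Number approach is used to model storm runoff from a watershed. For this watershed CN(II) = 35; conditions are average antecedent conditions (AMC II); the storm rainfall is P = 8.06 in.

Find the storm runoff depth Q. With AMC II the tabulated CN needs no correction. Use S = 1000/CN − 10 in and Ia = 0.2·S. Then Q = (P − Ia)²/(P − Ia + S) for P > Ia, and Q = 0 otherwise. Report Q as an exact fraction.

CN(II) = 35; AMC II needs no correction.
Max retention: S = 1000/35 − 10 = 130/7 in (≈ 18.571 in)
Initial abstraction Ia = S/5 = (130/7)/5 = 26/7 ≈ 3.714 in
P − Ia = 8.060 − 3.714 = 1521/350 ≈ 4.346 in (> 0, runoff occurs)
Runoff Q = (P−Ia)²/(P−Ia+S) = (4.346)²/(4.346+18.571) = 177957/215950 ≈ 0.824 in

Q = 177957/215950 in ≈ 0.824 in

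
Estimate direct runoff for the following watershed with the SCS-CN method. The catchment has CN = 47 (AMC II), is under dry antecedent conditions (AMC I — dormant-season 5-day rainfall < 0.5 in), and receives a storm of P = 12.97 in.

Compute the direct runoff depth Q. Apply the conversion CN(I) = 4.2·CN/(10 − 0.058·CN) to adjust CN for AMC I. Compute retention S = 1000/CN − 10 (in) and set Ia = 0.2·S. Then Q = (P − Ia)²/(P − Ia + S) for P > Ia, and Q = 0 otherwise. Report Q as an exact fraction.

Q = 562708519321/335593719300 in ≈ 1.677 in

Dry (AMC I): CN(I) = 4.2·47/(10 − 0.058·47) = (987/5)/(3637/500) = 98700/3637 ≈ 27.138
Retention S: 1000/CN − 10 with CN=27.138 → S = 26500/987 ≈ 26.849 in
Ia = 0.2·(26500/987) = 5300/987 in ≈ 5.370 in
P − Ia = 12.970 − 5.370 = 750139/98700 ≈ 7.600 in (> 0, runoff occurs)
Runoff Q = (P−Ia)²/(P−Ia+S) = (7.600)²/(7.600+26.849) = 562708519321/335593719300 ≈ 1.677 in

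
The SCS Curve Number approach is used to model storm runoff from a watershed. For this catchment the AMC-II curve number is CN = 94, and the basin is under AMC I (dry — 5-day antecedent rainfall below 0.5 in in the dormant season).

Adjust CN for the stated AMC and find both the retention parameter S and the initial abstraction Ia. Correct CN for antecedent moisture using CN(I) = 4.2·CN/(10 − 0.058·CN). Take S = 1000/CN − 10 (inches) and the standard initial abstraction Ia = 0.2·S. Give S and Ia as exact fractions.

CN(I) from CN(II)=94: (4.2·94)/(10 − 0.058·94) = 32900/379 ≈ 86.807
Max retention: S = 1000/(32900/379) − 10 = 500/329 in (≈ 1.520 in)
Initial abstraction Ia = S/5 = (500/329)/5 = 100/329 ≈ 0.304 in

S = 500/329 in ≈ 1.520 in; Ia = 100/329 in ≈ 0.304 in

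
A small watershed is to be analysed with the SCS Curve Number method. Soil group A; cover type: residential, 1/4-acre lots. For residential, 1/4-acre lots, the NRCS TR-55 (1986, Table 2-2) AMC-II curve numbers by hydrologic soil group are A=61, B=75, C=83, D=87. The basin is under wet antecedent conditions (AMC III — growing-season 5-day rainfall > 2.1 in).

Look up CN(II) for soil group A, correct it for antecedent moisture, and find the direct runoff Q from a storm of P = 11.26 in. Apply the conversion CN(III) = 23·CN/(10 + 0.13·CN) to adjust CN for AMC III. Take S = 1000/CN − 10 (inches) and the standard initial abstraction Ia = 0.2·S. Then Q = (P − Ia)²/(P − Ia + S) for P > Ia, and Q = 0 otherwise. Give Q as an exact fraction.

NRCS table: residential, 1/4-acre lots, soil group A → CN(II) = 61
Adjust CN=61 to AMC III: 23·61/(10 + 0.13·61) → 1403 ÷ (1793/100) = 140300/1793 ≈ 78.249
S = 1000/(140300/1793) − 10 = 3900/1403 in ≈ 2.780 in
Ia = 0.2S: 0.2·2.780 = 0.556 in (exactly 780/1403)
Since P=11.260 > Ia=0.556: effective rainfall P−Ia = 750889/70150 in
Runoff Q = (P−Ia)²/(P−Ia+S) = (10.704)²/(10.704+2.780) = 563834290321/66354113350 ≈ 8.497 in

Q = 563834290321/66354113350 in ≈ 8.497 in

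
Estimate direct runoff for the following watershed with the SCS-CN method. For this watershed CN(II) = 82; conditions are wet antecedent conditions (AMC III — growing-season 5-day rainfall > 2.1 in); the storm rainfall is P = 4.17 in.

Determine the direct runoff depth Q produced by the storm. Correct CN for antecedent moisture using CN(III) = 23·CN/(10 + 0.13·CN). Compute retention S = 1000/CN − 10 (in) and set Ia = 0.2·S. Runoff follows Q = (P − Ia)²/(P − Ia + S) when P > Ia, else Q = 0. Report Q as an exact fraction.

Adjust CN=82 to AMC III: 23·82/(10 + 0.13·82) → 1886 ÷ (1033/50) = 94300/1033 ≈ 91.288
Retention S: 1000/CN − 10 with CN=91.288 → S = 900/943 ≈ 0.954 in
Initial abstraction Ia = S/5 = (900/943)/5 = 180/943 ≈ 0.191 in
Since P=4.170 > Ia=0.191: effective rainfall P−Ia = 375231/94300 in
Runoff Q = (P−Ia)²/(P−Ia+S) = (3.979)²/(3.979+0.954) = 46932767787/14623761100 ≈ 3.209 in

Q = 46932767787/14623761100 in ≈ 3.209 in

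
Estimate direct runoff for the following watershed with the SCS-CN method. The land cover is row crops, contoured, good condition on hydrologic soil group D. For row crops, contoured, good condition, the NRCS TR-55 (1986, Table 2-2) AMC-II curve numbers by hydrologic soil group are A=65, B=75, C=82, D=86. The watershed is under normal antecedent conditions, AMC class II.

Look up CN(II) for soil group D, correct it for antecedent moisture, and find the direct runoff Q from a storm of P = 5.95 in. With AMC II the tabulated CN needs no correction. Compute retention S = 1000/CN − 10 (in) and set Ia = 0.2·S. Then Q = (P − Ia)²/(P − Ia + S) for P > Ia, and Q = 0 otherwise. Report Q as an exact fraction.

Q = 3342367/766260 in ≈ 4.362 in

NRCS table: row crops, contoured, good condition, soil group D → CN(II) = 86
AMC II — tabulated CN = 86 applies directly.
Max retention: S = 1000/86 − 10 = 70/43 in (≈ 1.628 in)
Ia = 0.2·(70/43) = 14/43 in ≈ 0.326 in
Since P=5.950 > Ia=0.326: effective rainfall P−Ia = 4837/860 in
Q = (4837/860)²/((4837/860) + 70/43) = (23396569/739600)/(6237/860) = 3342367/766260 in ≈ 4.362 in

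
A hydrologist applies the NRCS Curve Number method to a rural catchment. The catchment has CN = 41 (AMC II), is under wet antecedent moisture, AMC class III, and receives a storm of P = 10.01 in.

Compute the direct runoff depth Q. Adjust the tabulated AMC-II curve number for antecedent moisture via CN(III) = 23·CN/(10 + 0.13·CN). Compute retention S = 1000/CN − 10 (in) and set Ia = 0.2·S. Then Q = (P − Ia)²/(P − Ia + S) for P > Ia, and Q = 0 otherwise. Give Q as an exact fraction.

CN(III) from CN(II)=41: (23·41)/(10 + 0.13·41) = 94300/1533 ≈ 61.513
Retention S: 1000/CN − 10 with CN=61.513 → S = 5900/943 ≈ 6.257 in
Ia = 0.2·(5900/943) = 1180/943 in ≈ 1.251 in
P − Ia = 10.010 − 1.251 = 825943/94300 ≈ 8.759 in (> 0, runoff occurs)
Q: (825943/94300)² ÷ (1415943/94300) = 682181839249/133523424900 in (≈ 5.109 in)

Q = 682181839249/133523424900 in ≈ 5.109 in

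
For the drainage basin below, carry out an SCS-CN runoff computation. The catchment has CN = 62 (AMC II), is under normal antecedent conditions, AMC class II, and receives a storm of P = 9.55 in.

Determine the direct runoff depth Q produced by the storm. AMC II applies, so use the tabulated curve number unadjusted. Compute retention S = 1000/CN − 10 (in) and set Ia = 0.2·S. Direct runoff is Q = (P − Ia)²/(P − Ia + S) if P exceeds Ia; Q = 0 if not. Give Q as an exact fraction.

Q = 26635921/5555820 in ≈ 4.794 in

AMC II — tabulated CN = 62 applies directly.
S = 1000/62 − 10 = 190/31 in ≈ 6.129 in
Ia = 0.2S: 0.2·6.129 = 1.226 in (exactly 38/31)
Since P=9.550 > Ia=1.226: effective rainfall P−Ia = 5161/620 in
Q = (5161/620)²/((5161/620) + 190/31) = (26635921/384400)/(8961/620) = 26635921/5555820 in ≈ 4.794 in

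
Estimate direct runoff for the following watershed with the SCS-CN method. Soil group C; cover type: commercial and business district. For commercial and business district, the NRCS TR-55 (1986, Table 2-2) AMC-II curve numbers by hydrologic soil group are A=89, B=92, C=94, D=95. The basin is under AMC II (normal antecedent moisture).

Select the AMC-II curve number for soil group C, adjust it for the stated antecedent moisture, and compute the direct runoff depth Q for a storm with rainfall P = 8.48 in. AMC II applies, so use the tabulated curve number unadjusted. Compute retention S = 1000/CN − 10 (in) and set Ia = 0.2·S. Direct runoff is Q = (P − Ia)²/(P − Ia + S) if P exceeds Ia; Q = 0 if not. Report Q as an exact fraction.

NRCS table: commercial and business district, soil group C → CN(II) = 94
Average conditions: CN = 94 (no AMC adjustment).
Retention S: 1000/CN − 10 with CN=94.000 → S = 30/47 ≈ 0.638 in
Ia = 0.2·(30/47) = 6/47 in ≈ 0.128 in
Excess rainfall: 8.480 − 0.128 = 8.352 in; P > Ia so Q > 0
Q = (9814/1175)²/((9814/1175) + 30/47) = (96314596/1380625)/(10564/1175) = 24078649/3103175 in ≈ 7.759 in

Q = 24078649/3103175 in ≈ 7.759 in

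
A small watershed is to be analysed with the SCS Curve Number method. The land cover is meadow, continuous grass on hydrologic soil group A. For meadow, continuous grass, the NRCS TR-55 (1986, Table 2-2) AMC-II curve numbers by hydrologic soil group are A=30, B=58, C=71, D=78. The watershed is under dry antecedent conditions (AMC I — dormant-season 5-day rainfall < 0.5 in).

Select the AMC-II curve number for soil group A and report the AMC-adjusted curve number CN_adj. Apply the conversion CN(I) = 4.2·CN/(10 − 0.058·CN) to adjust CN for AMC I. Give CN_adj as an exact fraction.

NRCS table: meadow, continuous grass, soil group A → CN(II) = 30
Adjust CN=30 to AMC I: 4.2·30/(10 − 0.058·30) → 126 ÷ (413/50) = 900/59 ≈ 15.254

CN_adj = 900/59 ≈ 15.254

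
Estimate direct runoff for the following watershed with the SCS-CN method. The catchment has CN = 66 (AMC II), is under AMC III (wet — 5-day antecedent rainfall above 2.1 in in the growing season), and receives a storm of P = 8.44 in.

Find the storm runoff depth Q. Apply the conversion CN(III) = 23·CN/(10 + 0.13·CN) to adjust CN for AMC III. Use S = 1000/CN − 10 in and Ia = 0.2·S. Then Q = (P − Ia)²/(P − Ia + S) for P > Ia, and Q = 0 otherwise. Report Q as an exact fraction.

CN(III) from CN(II)=66: (23·66)/(10 + 0.13·66) = 75900/929 ≈ 81.701
Retention S: 1000/CN − 10 with CN=81.701 → S = 1700/759 ≈ 2.240 in
Initial abstraction Ia = S/5 = (1700/759)/5 = 340/759 ≈ 0.448 in
P − Ia = 8.440 − 0.448 = 151649/18975 ≈ 7.992 in (> 0, runoff occurs)
Runoff Q = (P−Ia)²/(P−Ia+S) = (7.992)²/(7.992+2.240) = 22997419201/3683977275 ≈ 6.243 in

Q = 22997419201/3683977275 in ≈ 6.243 in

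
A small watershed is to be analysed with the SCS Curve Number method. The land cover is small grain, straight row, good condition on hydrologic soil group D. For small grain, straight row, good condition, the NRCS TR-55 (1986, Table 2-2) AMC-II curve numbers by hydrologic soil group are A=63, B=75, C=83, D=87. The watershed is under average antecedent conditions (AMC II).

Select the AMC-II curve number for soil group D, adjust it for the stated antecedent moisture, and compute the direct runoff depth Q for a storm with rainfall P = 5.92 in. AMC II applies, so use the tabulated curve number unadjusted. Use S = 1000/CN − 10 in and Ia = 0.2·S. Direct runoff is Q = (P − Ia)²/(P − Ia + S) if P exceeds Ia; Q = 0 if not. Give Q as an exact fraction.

NRCS table: small grain, straight row, good condition, soil group D → CN(II) = 87
AMC II — tabulated CN = 87 applies directly.
S = 1000/87 − 10 = 130/87 in ≈ 1.494 in
Ia = 0.2S: 0.2·1.494 = 0.299 in (exactly 26/87)
Since P=5.920 > Ia=0.299: effective rainfall P−Ia = 12226/2175 in
Q = (12226/2175)²/((12226/2175) + 130/87) = (149475076/4730625)/(15476/2175) = 37368769/8415075 in ≈ 4.441 in

Q = 37368769/8415075 in ≈ 4.441 in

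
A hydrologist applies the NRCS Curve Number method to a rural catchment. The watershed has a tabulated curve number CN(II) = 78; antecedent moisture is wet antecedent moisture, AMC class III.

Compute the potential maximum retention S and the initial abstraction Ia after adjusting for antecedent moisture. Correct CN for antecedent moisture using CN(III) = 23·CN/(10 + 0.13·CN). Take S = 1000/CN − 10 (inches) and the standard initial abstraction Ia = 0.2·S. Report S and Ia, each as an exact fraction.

S = 1100/897 in ≈ 1.226 in; Ia = 220/897 in ≈ 0.245 in

Adjust CN=78 to AMC III: 23·78/(10 + 0.13·78) → 1794 ÷ (1007/50) = 89700/1007 ≈ 89.076
Max retention: S = 1000/(89700/1007) − 10 = 1100/897 in (≈ 1.226 in)
Initial abstraction Ia = S/5 = (1100/897)/5 = 220/897 ≈ 0.245 in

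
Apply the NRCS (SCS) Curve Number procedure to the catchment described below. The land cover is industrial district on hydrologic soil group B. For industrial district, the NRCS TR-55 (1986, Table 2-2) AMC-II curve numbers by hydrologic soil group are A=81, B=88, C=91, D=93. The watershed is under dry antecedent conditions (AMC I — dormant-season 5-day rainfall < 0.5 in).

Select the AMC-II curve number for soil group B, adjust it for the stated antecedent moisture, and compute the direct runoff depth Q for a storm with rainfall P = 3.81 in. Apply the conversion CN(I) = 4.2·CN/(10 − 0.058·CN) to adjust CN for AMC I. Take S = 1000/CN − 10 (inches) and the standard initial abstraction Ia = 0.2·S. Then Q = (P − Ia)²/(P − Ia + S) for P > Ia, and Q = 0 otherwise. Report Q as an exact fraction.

Q = 592289569/379894900 in ≈ 1.559 in

NRCS table: industrial district, soil group B → CN(II) = 88
Adjust CN=88 to AMC I: 4.2·88/(10 − 0.058·88) → (1848/5) ÷ (612/125) = 3850/51 ≈ 75.490
Retention S: 1000/CN − 10 with CN=75.490 → S = 250/77 ≈ 3.247 in
Ia = 0.2S: 0.2·3.247 = 0.649 in (exactly 50/77)
Excess rainfall: 3.810 − 0.649 = 3.161 in; P > Ia so Q > 0
Q = (24337/7700)²/((24337/7700) + 250/77) = (592289569/59290000)/(49337/7700) = 592289569/379894900 in ≈ 1.559 in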